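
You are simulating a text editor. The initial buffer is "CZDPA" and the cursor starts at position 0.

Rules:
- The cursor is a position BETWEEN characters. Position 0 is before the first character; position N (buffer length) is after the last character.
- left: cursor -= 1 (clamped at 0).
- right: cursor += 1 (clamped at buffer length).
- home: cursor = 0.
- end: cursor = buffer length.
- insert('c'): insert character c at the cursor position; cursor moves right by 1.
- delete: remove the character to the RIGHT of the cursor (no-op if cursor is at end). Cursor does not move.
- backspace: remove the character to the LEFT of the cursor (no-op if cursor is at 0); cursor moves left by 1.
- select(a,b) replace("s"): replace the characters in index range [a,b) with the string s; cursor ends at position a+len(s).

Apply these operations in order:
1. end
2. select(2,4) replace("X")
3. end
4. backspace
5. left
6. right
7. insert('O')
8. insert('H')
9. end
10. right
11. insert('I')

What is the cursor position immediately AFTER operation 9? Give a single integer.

Answer: 5

Derivation:
After op 1 (end): buf='CZDPA' cursor=5
After op 2 (select(2,4) replace("X")): buf='CZXA' cursor=3
After op 3 (end): buf='CZXA' cursor=4
After op 4 (backspace): buf='CZX' cursor=3
After op 5 (left): buf='CZX' cursor=2
After op 6 (right): buf='CZX' cursor=3
After op 7 (insert('O')): buf='CZXO' cursor=4
After op 8 (insert('H')): buf='CZXOH' cursor=5
After op 9 (end): buf='CZXOH' cursor=5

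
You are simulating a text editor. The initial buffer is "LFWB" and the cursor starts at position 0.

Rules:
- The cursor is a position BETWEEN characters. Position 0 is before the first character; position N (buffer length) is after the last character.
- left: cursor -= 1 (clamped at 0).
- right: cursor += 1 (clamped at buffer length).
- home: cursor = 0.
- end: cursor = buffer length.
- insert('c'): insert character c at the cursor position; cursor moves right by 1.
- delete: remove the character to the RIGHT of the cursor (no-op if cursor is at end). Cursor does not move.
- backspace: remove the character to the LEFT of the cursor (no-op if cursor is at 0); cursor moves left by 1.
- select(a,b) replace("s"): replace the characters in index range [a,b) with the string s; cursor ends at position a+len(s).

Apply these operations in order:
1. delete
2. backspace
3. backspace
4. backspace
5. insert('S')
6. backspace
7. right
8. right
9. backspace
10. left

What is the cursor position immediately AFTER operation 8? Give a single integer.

After op 1 (delete): buf='FWB' cursor=0
After op 2 (backspace): buf='FWB' cursor=0
After op 3 (backspace): buf='FWB' cursor=0
After op 4 (backspace): buf='FWB' cursor=0
After op 5 (insert('S')): buf='SFWB' cursor=1
After op 6 (backspace): buf='FWB' cursor=0
After op 7 (right): buf='FWB' cursor=1
After op 8 (right): buf='FWB' cursor=2

Answer: 2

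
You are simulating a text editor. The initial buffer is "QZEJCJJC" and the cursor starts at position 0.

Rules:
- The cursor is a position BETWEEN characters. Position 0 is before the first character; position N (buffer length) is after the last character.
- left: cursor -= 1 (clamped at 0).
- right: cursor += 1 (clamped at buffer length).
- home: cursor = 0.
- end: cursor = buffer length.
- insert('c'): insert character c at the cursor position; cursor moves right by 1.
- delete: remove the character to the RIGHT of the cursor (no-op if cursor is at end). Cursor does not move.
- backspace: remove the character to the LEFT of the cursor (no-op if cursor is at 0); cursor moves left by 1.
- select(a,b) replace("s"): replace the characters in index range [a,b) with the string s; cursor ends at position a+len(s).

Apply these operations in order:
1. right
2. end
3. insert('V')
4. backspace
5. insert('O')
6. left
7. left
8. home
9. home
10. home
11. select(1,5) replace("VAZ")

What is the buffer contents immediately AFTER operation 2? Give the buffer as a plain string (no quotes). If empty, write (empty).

Answer: QZEJCJJC

Derivation:
After op 1 (right): buf='QZEJCJJC' cursor=1
After op 2 (end): buf='QZEJCJJC' cursor=8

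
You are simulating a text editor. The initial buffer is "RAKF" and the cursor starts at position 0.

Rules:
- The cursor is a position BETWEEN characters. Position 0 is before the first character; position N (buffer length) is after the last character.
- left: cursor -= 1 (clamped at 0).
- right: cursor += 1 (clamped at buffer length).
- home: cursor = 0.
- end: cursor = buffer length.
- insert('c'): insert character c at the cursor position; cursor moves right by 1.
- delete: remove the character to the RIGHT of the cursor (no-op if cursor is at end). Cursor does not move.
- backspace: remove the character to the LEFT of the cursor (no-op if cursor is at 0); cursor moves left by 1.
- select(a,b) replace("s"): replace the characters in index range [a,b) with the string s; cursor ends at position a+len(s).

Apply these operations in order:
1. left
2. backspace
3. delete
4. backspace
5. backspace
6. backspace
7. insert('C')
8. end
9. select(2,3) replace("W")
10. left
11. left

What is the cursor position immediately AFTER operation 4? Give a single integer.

After op 1 (left): buf='RAKF' cursor=0
After op 2 (backspace): buf='RAKF' cursor=0
After op 3 (delete): buf='AKF' cursor=0
After op 4 (backspace): buf='AKF' cursor=0

Answer: 0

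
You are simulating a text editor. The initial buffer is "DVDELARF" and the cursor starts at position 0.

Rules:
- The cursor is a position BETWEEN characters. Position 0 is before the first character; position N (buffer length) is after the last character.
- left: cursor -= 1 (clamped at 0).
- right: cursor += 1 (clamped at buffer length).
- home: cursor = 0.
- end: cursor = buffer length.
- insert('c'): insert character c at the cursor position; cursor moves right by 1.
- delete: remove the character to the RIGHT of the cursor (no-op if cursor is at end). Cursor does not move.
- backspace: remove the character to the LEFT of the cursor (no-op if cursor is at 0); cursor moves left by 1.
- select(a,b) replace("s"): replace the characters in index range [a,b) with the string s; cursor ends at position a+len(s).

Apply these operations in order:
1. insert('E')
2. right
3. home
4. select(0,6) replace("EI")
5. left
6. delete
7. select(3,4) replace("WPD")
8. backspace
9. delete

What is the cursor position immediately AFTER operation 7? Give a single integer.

After op 1 (insert('E')): buf='EDVDELARF' cursor=1
After op 2 (right): buf='EDVDELARF' cursor=2
After op 3 (home): buf='EDVDELARF' cursor=0
After op 4 (select(0,6) replace("EI")): buf='EIARF' cursor=2
After op 5 (left): buf='EIARF' cursor=1
After op 6 (delete): buf='EARF' cursor=1
After op 7 (select(3,4) replace("WPD")): buf='EARWPD' cursor=6

Answer: 6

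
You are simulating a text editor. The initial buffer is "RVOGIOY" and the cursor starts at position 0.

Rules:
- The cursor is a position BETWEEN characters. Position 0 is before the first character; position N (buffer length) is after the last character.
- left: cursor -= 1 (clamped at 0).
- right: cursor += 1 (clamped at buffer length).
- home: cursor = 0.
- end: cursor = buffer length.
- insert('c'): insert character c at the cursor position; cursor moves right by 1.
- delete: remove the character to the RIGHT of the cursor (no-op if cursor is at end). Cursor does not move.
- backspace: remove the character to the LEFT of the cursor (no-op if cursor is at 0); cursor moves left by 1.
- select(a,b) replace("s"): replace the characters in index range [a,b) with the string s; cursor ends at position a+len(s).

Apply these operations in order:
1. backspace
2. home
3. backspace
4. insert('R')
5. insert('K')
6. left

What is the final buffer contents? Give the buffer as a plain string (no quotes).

Answer: RKRVOGIOY

Derivation:
After op 1 (backspace): buf='RVOGIOY' cursor=0
After op 2 (home): buf='RVOGIOY' cursor=0
After op 3 (backspace): buf='RVOGIOY' cursor=0
After op 4 (insert('R')): buf='RRVOGIOY' cursor=1
After op 5 (insert('K')): buf='RKRVOGIOY' cursor=2
After op 6 (left): buf='RKRVOGIOY' cursor=1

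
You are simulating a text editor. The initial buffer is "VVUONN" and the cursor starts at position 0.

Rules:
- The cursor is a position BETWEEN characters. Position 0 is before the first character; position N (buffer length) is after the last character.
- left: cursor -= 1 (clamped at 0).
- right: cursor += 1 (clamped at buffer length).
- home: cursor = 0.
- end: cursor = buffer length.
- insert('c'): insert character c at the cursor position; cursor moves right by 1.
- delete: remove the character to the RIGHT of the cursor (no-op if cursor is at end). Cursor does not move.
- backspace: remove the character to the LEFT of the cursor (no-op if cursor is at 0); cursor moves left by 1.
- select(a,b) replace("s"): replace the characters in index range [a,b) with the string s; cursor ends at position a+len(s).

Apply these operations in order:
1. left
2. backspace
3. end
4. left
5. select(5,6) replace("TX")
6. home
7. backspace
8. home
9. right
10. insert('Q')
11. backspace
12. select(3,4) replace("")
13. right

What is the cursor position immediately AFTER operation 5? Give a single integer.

After op 1 (left): buf='VVUONN' cursor=0
After op 2 (backspace): buf='VVUONN' cursor=0
After op 3 (end): buf='VVUONN' cursor=6
After op 4 (left): buf='VVUONN' cursor=5
After op 5 (select(5,6) replace("TX")): buf='VVUONTX' cursor=7

Answer: 7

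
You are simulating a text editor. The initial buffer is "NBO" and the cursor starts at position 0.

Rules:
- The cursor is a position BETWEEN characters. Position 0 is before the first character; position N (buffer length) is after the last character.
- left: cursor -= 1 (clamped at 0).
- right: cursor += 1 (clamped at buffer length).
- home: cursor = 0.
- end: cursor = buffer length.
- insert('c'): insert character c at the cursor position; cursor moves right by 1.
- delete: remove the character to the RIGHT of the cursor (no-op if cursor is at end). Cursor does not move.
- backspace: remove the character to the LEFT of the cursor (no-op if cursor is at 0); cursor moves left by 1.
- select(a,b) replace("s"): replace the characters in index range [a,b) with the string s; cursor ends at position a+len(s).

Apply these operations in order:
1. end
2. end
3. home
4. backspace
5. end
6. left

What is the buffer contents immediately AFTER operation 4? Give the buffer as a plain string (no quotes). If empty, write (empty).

Answer: NBO

Derivation:
After op 1 (end): buf='NBO' cursor=3
After op 2 (end): buf='NBO' cursor=3
After op 3 (home): buf='NBO' cursor=0
After op 4 (backspace): buf='NBO' cursor=0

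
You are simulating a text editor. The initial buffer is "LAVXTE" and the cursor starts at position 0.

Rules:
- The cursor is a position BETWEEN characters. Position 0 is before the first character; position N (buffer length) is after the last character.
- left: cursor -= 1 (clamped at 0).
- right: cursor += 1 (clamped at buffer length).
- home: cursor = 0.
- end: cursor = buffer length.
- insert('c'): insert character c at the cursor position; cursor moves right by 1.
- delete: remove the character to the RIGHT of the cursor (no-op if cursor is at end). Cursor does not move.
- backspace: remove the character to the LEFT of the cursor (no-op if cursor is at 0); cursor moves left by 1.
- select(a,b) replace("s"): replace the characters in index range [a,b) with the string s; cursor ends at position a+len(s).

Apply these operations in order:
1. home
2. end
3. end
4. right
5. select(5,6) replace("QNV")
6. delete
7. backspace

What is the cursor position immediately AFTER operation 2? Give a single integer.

After op 1 (home): buf='LAVXTE' cursor=0
After op 2 (end): buf='LAVXTE' cursor=6

Answer: 6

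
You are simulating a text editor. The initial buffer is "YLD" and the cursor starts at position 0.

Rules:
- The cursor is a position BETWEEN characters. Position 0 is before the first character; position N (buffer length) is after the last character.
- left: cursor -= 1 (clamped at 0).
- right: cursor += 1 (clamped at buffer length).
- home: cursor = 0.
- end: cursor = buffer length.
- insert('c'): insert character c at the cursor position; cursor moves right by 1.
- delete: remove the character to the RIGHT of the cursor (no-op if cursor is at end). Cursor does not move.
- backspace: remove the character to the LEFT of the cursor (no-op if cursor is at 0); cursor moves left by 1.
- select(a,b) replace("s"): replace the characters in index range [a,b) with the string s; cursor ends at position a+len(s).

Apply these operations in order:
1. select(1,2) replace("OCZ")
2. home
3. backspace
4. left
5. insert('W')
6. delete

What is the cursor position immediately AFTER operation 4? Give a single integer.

After op 1 (select(1,2) replace("OCZ")): buf='YOCZD' cursor=4
After op 2 (home): buf='YOCZD' cursor=0
After op 3 (backspace): buf='YOCZD' cursor=0
After op 4 (left): buf='YOCZD' cursor=0

Answer: 0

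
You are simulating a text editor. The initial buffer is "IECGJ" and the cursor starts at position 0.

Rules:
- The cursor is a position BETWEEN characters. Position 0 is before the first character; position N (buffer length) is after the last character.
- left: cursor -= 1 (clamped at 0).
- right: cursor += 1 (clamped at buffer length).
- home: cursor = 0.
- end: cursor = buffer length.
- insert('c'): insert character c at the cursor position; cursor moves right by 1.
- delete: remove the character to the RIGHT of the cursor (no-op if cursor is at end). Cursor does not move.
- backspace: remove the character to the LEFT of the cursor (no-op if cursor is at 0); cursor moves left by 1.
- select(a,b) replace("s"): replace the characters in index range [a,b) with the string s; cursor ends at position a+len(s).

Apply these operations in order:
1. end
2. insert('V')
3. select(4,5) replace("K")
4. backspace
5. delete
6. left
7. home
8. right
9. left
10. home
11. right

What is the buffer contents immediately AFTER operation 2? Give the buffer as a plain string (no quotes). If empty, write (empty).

After op 1 (end): buf='IECGJ' cursor=5
After op 2 (insert('V')): buf='IECGJV' cursor=6

Answer: IECGJV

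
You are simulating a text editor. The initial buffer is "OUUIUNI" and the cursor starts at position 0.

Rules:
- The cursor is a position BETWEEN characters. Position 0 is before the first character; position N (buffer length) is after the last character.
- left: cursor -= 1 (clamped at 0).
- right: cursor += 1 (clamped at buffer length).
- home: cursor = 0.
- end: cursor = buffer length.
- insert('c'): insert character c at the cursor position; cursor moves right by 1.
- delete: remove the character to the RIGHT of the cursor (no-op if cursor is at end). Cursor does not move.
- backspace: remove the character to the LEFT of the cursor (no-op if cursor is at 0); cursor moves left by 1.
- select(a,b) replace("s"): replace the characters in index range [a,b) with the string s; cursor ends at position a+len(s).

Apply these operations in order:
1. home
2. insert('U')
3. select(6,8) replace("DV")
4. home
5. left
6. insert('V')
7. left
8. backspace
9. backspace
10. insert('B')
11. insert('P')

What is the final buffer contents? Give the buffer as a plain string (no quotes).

Answer: BPVUOUUIUDV

Derivation:
After op 1 (home): buf='OUUIUNI' cursor=0
After op 2 (insert('U')): buf='UOUUIUNI' cursor=1
After op 3 (select(6,8) replace("DV")): buf='UOUUIUDV' cursor=8
After op 4 (home): buf='UOUUIUDV' cursor=0
After op 5 (left): buf='UOUUIUDV' cursor=0
After op 6 (insert('V')): buf='VUOUUIUDV' cursor=1
After op 7 (left): buf='VUOUUIUDV' cursor=0
After op 8 (backspace): buf='VUOUUIUDV' cursor=0
After op 9 (backspace): buf='VUOUUIUDV' cursor=0
After op 10 (insert('B')): buf='BVUOUUIUDV' cursor=1
After op 11 (insert('P')): buf='BPVUOUUIUDV' cursor=2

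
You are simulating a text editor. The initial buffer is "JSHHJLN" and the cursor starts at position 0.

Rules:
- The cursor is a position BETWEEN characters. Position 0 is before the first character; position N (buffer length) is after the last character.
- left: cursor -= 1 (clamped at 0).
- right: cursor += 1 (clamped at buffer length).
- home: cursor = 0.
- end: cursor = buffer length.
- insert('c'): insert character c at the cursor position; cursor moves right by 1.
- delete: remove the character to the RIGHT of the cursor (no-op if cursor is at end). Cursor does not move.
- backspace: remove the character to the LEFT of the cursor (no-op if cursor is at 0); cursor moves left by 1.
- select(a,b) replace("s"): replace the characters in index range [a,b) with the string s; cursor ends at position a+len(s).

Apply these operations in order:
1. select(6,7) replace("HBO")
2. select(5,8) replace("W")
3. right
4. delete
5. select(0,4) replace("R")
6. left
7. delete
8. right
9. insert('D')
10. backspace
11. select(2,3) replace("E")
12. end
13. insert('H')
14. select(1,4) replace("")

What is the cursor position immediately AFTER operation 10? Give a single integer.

Answer: 1

Derivation:
After op 1 (select(6,7) replace("HBO")): buf='JSHHJLHBO' cursor=9
After op 2 (select(5,8) replace("W")): buf='JSHHJWO' cursor=6
After op 3 (right): buf='JSHHJWO' cursor=7
After op 4 (delete): buf='JSHHJWO' cursor=7
After op 5 (select(0,4) replace("R")): buf='RJWO' cursor=1
After op 6 (left): buf='RJWO' cursor=0
After op 7 (delete): buf='JWO' cursor=0
After op 8 (right): buf='JWO' cursor=1
After op 9 (insert('D')): buf='JDWO' cursor=2
After op 10 (backspace): buf='JWO' cursor=1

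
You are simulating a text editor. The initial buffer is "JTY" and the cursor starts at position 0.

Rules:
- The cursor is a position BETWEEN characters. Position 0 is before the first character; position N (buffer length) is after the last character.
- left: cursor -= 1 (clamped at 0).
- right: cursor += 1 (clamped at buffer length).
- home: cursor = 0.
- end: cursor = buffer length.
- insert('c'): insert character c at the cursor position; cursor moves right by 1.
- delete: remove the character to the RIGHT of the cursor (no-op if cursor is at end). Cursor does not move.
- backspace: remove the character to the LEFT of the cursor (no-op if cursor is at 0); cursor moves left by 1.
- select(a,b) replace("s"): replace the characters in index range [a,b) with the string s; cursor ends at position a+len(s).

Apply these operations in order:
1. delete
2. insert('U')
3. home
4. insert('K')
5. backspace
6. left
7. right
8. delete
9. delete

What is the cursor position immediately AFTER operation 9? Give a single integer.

After op 1 (delete): buf='TY' cursor=0
After op 2 (insert('U')): buf='UTY' cursor=1
After op 3 (home): buf='UTY' cursor=0
After op 4 (insert('K')): buf='KUTY' cursor=1
After op 5 (backspace): buf='UTY' cursor=0
After op 6 (left): buf='UTY' cursor=0
After op 7 (right): buf='UTY' cursor=1
After op 8 (delete): buf='UY' cursor=1
After op 9 (delete): buf='U' cursor=1

Answer: 1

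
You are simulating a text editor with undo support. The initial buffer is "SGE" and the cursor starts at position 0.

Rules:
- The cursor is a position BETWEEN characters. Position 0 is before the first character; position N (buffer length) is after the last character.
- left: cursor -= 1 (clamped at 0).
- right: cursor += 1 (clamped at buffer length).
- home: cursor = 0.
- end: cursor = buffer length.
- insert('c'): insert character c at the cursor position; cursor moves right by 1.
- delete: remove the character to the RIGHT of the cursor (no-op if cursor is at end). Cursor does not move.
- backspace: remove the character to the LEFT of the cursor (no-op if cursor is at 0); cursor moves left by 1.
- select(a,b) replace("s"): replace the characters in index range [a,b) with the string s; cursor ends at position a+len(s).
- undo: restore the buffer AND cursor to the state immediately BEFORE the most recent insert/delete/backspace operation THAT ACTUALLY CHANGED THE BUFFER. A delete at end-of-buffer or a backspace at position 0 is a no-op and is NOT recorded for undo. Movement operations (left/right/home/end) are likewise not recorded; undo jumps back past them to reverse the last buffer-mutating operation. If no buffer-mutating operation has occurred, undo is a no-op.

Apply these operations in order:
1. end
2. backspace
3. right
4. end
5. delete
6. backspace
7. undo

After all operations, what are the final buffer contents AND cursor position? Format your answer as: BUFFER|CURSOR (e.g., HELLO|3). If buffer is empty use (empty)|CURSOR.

After op 1 (end): buf='SGE' cursor=3
After op 2 (backspace): buf='SG' cursor=2
After op 3 (right): buf='SG' cursor=2
After op 4 (end): buf='SG' cursor=2
After op 5 (delete): buf='SG' cursor=2
After op 6 (backspace): buf='S' cursor=1
After op 7 (undo): buf='SG' cursor=2

Answer: SG|2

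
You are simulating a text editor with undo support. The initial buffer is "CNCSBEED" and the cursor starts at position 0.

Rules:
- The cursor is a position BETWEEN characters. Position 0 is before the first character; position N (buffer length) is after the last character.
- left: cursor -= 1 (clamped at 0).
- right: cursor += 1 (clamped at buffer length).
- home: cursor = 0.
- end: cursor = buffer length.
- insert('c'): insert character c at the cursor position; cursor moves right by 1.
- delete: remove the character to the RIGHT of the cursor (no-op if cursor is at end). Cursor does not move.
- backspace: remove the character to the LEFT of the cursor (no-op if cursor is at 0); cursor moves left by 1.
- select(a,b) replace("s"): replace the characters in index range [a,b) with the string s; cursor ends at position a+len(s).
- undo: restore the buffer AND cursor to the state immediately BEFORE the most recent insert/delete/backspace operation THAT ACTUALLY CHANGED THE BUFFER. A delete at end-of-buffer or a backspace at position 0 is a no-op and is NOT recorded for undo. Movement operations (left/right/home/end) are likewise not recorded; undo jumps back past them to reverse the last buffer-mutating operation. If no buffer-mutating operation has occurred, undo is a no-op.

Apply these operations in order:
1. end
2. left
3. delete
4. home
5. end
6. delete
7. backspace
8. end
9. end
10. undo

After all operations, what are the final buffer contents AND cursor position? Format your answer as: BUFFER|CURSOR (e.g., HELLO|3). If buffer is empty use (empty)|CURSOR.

Answer: CNCSBEE|7

Derivation:
After op 1 (end): buf='CNCSBEED' cursor=8
After op 2 (left): buf='CNCSBEED' cursor=7
After op 3 (delete): buf='CNCSBEE' cursor=7
After op 4 (home): buf='CNCSBEE' cursor=0
After op 5 (end): buf='CNCSBEE' cursor=7
After op 6 (delete): buf='CNCSBEE' cursor=7
After op 7 (backspace): buf='CNCSBE' cursor=6
After op 8 (end): buf='CNCSBE' cursor=6
After op 9 (end): buf='CNCSBE' cursor=6
After op 10 (undo): buf='CNCSBEE' cursor=7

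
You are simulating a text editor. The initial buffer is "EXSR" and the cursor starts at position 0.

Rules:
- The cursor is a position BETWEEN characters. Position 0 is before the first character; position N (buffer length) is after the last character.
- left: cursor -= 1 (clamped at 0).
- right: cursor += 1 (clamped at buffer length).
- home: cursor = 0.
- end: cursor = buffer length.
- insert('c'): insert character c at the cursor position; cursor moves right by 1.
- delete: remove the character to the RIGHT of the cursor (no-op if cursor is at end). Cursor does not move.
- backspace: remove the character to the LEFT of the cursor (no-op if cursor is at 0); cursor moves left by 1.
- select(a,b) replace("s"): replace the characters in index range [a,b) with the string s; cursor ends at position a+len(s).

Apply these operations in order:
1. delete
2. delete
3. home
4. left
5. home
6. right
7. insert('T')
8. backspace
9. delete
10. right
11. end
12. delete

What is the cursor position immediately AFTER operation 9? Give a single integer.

Answer: 1

Derivation:
After op 1 (delete): buf='XSR' cursor=0
After op 2 (delete): buf='SR' cursor=0
After op 3 (home): buf='SR' cursor=0
After op 4 (left): buf='SR' cursor=0
After op 5 (home): buf='SR' cursor=0
After op 6 (right): buf='SR' cursor=1
After op 7 (insert('T')): buf='STR' cursor=2
After op 8 (backspace): buf='SR' cursor=1
After op 9 (delete): buf='S' cursor=1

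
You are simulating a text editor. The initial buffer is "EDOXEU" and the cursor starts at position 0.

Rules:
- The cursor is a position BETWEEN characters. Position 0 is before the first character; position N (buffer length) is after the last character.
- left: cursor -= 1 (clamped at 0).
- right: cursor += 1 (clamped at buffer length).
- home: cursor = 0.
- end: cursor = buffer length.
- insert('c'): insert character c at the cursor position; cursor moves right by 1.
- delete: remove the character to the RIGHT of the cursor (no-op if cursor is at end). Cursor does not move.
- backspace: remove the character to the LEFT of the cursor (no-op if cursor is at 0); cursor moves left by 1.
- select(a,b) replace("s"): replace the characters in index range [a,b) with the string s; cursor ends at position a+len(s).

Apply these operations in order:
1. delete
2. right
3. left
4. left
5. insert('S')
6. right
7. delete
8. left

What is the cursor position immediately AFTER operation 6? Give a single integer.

Answer: 2

Derivation:
After op 1 (delete): buf='DOXEU' cursor=0
After op 2 (right): buf='DOXEU' cursor=1
After op 3 (left): buf='DOXEU' cursor=0
After op 4 (left): buf='DOXEU' cursor=0
After op 5 (insert('S')): buf='SDOXEU' cursor=1
After op 6 (right): buf='SDOXEU' cursor=2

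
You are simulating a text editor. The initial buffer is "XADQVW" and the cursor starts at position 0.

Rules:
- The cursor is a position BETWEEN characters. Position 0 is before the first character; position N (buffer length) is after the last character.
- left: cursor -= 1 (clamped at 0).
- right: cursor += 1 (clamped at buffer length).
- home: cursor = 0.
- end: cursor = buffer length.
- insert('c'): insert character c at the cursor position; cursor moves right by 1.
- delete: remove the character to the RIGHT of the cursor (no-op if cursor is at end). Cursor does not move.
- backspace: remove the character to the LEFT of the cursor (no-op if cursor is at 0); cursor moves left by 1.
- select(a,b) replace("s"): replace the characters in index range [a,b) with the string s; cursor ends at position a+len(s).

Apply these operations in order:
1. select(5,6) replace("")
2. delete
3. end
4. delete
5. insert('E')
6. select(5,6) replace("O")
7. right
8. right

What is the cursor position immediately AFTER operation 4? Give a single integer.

After op 1 (select(5,6) replace("")): buf='XADQV' cursor=5
After op 2 (delete): buf='XADQV' cursor=5
After op 3 (end): buf='XADQV' cursor=5
After op 4 (delete): buf='XADQV' cursor=5

Answer: 5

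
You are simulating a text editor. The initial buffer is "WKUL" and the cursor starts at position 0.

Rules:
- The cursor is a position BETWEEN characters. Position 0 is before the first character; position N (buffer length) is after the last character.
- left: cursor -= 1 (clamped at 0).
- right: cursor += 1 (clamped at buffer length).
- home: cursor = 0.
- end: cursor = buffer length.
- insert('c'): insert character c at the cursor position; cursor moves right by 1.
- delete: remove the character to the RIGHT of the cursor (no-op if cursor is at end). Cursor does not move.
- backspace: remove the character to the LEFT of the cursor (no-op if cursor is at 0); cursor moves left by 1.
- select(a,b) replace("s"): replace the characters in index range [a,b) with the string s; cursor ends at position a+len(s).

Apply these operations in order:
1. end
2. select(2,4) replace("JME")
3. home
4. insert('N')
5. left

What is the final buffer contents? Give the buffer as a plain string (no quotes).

After op 1 (end): buf='WKUL' cursor=4
After op 2 (select(2,4) replace("JME")): buf='WKJME' cursor=5
After op 3 (home): buf='WKJME' cursor=0
After op 4 (insert('N')): buf='NWKJME' cursor=1
After op 5 (left): buf='NWKJME' cursor=0

Answer: NWKJME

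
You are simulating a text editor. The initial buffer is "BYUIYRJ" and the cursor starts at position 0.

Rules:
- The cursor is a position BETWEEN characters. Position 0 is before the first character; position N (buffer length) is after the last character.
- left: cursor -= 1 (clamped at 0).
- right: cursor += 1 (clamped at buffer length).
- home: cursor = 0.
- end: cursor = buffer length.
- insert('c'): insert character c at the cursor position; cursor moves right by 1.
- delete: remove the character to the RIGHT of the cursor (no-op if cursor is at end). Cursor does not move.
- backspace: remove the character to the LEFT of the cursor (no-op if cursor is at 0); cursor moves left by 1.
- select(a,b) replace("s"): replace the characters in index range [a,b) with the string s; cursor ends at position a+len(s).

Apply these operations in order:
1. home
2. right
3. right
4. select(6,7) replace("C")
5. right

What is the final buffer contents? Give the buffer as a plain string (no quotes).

After op 1 (home): buf='BYUIYRJ' cursor=0
After op 2 (right): buf='BYUIYRJ' cursor=1
After op 3 (right): buf='BYUIYRJ' cursor=2
After op 4 (select(6,7) replace("C")): buf='BYUIYRC' cursor=7
After op 5 (right): buf='BYUIYRC' cursor=7

Answer: BYUIYRC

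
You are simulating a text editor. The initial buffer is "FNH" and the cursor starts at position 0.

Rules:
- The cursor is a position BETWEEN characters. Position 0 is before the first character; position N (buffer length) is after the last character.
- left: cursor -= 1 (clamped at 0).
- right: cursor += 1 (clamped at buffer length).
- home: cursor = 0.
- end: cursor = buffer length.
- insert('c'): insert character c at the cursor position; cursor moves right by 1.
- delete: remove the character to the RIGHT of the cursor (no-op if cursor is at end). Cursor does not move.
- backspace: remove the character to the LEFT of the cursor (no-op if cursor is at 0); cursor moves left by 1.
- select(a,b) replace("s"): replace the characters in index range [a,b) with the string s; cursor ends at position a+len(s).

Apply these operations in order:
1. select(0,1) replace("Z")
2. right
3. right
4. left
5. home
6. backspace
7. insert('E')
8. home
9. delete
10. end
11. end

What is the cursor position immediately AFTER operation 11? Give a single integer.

After op 1 (select(0,1) replace("Z")): buf='ZNH' cursor=1
After op 2 (right): buf='ZNH' cursor=2
After op 3 (right): buf='ZNH' cursor=3
After op 4 (left): buf='ZNH' cursor=2
After op 5 (home): buf='ZNH' cursor=0
After op 6 (backspace): buf='ZNH' cursor=0
After op 7 (insert('E')): buf='EZNH' cursor=1
After op 8 (home): buf='EZNH' cursor=0
After op 9 (delete): buf='ZNH' cursor=0
After op 10 (end): buf='ZNH' cursor=3
After op 11 (end): buf='ZNH' cursor=3

Answer: 3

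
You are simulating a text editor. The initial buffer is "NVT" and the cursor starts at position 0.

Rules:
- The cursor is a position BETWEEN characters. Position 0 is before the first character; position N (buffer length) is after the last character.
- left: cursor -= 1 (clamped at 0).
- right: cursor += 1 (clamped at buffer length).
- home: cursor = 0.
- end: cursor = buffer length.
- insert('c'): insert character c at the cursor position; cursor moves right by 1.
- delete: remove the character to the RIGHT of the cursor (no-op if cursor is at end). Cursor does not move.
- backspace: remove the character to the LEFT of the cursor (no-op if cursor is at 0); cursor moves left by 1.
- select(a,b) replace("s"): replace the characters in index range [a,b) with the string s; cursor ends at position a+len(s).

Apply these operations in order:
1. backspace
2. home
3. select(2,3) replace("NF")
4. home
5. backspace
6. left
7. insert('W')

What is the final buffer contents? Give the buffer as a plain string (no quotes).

After op 1 (backspace): buf='NVT' cursor=0
After op 2 (home): buf='NVT' cursor=0
After op 3 (select(2,3) replace("NF")): buf='NVNF' cursor=4
After op 4 (home): buf='NVNF' cursor=0
After op 5 (backspace): buf='NVNF' cursor=0
After op 6 (left): buf='NVNF' cursor=0
After op 7 (insert('W')): buf='WNVNF' cursor=1

Answer: WNVNF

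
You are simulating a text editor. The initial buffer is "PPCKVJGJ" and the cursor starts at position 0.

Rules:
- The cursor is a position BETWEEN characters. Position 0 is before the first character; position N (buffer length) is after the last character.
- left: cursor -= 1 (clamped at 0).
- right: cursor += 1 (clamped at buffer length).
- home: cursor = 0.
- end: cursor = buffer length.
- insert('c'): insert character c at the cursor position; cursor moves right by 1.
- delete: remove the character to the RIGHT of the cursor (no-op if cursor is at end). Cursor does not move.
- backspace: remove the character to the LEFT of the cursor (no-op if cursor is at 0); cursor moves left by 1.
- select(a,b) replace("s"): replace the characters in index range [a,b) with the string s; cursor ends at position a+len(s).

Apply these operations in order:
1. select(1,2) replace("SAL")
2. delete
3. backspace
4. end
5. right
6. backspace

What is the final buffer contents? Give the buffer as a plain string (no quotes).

Answer: PSAKVJG

Derivation:
After op 1 (select(1,2) replace("SAL")): buf='PSALCKVJGJ' cursor=4
After op 2 (delete): buf='PSALKVJGJ' cursor=4
After op 3 (backspace): buf='PSAKVJGJ' cursor=3
After op 4 (end): buf='PSAKVJGJ' cursor=8
After op 5 (right): buf='PSAKVJGJ' cursor=8
After op 6 (backspace): buf='PSAKVJG' cursor=7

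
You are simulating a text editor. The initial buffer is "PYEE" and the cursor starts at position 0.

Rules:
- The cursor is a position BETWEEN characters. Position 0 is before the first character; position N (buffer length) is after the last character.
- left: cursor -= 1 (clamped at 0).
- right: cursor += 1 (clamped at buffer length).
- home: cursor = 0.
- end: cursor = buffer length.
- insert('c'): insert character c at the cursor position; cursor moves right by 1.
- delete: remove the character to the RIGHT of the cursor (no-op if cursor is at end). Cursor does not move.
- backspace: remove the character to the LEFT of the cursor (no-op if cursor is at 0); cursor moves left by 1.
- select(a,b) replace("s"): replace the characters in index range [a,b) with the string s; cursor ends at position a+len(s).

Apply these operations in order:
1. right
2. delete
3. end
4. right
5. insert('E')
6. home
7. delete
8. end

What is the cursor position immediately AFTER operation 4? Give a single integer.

Answer: 3

Derivation:
After op 1 (right): buf='PYEE' cursor=1
After op 2 (delete): buf='PEE' cursor=1
After op 3 (end): buf='PEE' cursor=3
After op 4 (right): buf='PEE' cursor=3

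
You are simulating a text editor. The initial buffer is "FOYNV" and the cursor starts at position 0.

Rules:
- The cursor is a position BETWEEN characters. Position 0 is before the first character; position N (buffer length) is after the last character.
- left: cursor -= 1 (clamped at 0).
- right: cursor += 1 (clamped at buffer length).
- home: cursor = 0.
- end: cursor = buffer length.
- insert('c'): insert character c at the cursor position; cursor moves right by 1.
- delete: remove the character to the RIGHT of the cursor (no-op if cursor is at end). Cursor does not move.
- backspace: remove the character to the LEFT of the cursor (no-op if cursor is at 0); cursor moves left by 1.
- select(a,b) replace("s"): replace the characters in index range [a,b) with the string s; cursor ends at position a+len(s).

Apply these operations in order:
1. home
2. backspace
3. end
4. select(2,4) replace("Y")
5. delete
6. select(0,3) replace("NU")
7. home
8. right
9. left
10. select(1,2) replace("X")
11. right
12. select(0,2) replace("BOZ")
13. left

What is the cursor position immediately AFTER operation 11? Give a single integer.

Answer: 2

Derivation:
After op 1 (home): buf='FOYNV' cursor=0
After op 2 (backspace): buf='FOYNV' cursor=0
After op 3 (end): buf='FOYNV' cursor=5
After op 4 (select(2,4) replace("Y")): buf='FOYV' cursor=3
After op 5 (delete): buf='FOY' cursor=3
After op 6 (select(0,3) replace("NU")): buf='NU' cursor=2
After op 7 (home): buf='NU' cursor=0
After op 8 (right): buf='NU' cursor=1
After op 9 (left): buf='NU' cursor=0
After op 10 (select(1,2) replace("X")): buf='NX' cursor=2
After op 11 (right): buf='NX' cursor=2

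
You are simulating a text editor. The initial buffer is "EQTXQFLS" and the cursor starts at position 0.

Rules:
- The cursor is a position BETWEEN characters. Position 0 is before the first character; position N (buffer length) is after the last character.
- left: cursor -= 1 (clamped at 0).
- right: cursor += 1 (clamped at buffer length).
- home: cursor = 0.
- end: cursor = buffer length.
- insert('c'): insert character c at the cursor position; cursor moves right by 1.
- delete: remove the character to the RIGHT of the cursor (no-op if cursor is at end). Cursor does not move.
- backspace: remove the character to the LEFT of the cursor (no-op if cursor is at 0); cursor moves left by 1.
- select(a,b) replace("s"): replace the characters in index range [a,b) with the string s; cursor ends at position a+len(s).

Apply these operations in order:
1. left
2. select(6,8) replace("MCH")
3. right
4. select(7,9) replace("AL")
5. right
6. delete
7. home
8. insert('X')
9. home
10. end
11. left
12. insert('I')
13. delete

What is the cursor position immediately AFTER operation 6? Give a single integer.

After op 1 (left): buf='EQTXQFLS' cursor=0
After op 2 (select(6,8) replace("MCH")): buf='EQTXQFMCH' cursor=9
After op 3 (right): buf='EQTXQFMCH' cursor=9
After op 4 (select(7,9) replace("AL")): buf='EQTXQFMAL' cursor=9
After op 5 (right): buf='EQTXQFMAL' cursor=9
After op 6 (delete): buf='EQTXQFMAL' cursor=9

Answer: 9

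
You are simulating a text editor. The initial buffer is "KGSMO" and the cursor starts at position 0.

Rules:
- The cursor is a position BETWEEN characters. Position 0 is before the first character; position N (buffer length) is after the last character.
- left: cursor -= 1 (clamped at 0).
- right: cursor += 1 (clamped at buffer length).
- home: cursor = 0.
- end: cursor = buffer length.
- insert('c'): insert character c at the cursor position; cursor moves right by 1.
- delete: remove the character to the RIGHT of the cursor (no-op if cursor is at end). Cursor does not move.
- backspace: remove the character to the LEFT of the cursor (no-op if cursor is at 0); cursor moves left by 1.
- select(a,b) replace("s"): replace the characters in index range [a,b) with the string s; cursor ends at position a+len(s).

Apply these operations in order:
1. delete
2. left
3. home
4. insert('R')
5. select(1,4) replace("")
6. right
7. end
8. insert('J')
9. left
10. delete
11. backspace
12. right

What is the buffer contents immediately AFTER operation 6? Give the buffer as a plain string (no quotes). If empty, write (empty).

After op 1 (delete): buf='GSMO' cursor=0
After op 2 (left): buf='GSMO' cursor=0
After op 3 (home): buf='GSMO' cursor=0
After op 4 (insert('R')): buf='RGSMO' cursor=1
After op 5 (select(1,4) replace("")): buf='RO' cursor=1
After op 6 (right): buf='RO' cursor=2

Answer: RO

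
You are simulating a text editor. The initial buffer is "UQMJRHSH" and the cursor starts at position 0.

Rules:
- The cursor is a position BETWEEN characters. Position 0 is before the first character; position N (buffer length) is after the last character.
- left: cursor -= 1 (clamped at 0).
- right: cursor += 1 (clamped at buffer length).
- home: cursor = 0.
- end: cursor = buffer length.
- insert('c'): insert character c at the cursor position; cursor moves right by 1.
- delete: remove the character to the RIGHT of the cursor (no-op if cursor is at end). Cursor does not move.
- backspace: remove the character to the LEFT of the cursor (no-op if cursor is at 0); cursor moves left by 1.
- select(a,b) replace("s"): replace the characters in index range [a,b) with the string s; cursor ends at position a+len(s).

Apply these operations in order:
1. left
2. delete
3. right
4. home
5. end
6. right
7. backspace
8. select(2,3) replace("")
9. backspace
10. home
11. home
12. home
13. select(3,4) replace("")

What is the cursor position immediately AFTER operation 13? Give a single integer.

Answer: 3

Derivation:
After op 1 (left): buf='UQMJRHSH' cursor=0
After op 2 (delete): buf='QMJRHSH' cursor=0
After op 3 (right): buf='QMJRHSH' cursor=1
After op 4 (home): buf='QMJRHSH' cursor=0
After op 5 (end): buf='QMJRHSH' cursor=7
After op 6 (right): buf='QMJRHSH' cursor=7
After op 7 (backspace): buf='QMJRHS' cursor=6
After op 8 (select(2,3) replace("")): buf='QMRHS' cursor=2
After op 9 (backspace): buf='QRHS' cursor=1
After op 10 (home): buf='QRHS' cursor=0
After op 11 (home): buf='QRHS' cursor=0
After op 12 (home): buf='QRHS' cursor=0
After op 13 (select(3,4) replace("")): buf='QRH' cursor=3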